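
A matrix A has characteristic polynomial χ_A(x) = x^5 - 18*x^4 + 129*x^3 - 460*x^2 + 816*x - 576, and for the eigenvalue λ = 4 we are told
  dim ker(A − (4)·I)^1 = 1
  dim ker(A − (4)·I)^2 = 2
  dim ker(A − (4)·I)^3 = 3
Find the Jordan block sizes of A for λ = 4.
Block sizes for λ = 4: [3]

From the dimensions of kernels of powers, the number of Jordan blocks of size at least j is d_j − d_{j−1} where d_j = dim ker(N^j) (with d_0 = 0). Computing the differences gives [1, 1, 1].
The number of blocks of size exactly k is (#blocks of size ≥ k) − (#blocks of size ≥ k + 1), so the partition is: 1 block(s) of size 3.
In nonincreasing order the block sizes are [3].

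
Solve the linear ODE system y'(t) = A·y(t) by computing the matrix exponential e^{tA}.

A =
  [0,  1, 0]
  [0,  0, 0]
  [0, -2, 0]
e^{tA} =
  [1, t, 0]
  [0, 1, 0]
  [0, -2*t, 1]

Strategy: write A = P · J · P⁻¹ where J is a Jordan canonical form, so e^{tA} = P · e^{tJ} · P⁻¹, and e^{tJ} can be computed block-by-block.

A has Jordan form
J =
  [0, 1, 0]
  [0, 0, 0]
  [0, 0, 0]
(up to reordering of blocks).

Per-block formulas:
  For a 1×1 block at λ = 0: exp(t · [0]) = [e^(0t)].
  For a 2×2 Jordan block J_2(0): exp(t · J_2(0)) = e^(0t)·(I + t·N), where N is the 2×2 nilpotent shift.

After assembling e^{tJ} and conjugating by P, we get:

e^{tA} =
  [1, t, 0]
  [0, 1, 0]
  [0, -2*t, 1]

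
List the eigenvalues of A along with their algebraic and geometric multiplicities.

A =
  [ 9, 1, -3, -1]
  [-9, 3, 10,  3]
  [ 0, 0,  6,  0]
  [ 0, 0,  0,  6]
λ = 6: alg = 4, geom = 2

Step 1 — factor the characteristic polynomial to read off the algebraic multiplicities:
  χ_A(x) = (x - 6)^4

Step 2 — compute geometric multiplicities via the rank-nullity identity g(λ) = n − rank(A − λI):
  rank(A − (6)·I) = 2, so dim ker(A − (6)·I) = n − 2 = 2

Summary:
  λ = 6: algebraic multiplicity = 4, geometric multiplicity = 2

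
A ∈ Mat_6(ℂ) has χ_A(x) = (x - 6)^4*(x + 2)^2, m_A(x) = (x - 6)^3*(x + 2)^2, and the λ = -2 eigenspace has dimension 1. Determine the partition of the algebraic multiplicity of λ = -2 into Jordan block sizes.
Block sizes for λ = -2: [2]

Step 1 — from the characteristic polynomial, algebraic multiplicity of λ = -2 is 2. From dim ker(A − (-2)·I) = 1, there are exactly 1 Jordan blocks for λ = -2.
Step 2 — from the minimal polynomial, the factor (x + 2)^2 tells us the largest block for λ = -2 has size 2.
Step 3 — with total size 2, 1 blocks, and largest block 2, the block sizes (in nonincreasing order) are [2].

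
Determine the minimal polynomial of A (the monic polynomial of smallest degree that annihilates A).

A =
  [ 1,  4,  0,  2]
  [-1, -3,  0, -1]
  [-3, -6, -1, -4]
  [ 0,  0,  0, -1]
x^2 + 2*x + 1

The characteristic polynomial is χ_A(x) = (x + 1)^4, so the eigenvalues are known. The minimal polynomial is
  m_A(x) = Π_λ (x − λ)^{k_λ}
where k_λ is the size of the *largest* Jordan block for λ (equivalently, the smallest k with (A − λI)^k v = 0 for every generalised eigenvector v of λ).

  λ = -1: largest Jordan block has size 2, contributing (x + 1)^2

So m_A(x) = (x + 1)^2 = x^2 + 2*x + 1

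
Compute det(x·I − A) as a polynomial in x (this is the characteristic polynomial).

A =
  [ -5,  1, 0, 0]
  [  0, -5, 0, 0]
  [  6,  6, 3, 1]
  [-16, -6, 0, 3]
x^4 + 4*x^3 - 26*x^2 - 60*x + 225

Expanding det(x·I − A) (e.g. by cofactor expansion or by noting that A is similar to its Jordan form J, which has the same characteristic polynomial as A) gives
  χ_A(x) = x^4 + 4*x^3 - 26*x^2 - 60*x + 225
which factors as (x - 3)^2*(x + 5)^2. The eigenvalues (with algebraic multiplicities) are λ = -5 with multiplicity 2, λ = 3 with multiplicity 2.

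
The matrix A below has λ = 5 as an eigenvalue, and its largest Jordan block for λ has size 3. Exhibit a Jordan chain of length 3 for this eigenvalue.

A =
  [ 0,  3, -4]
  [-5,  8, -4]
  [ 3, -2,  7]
A Jordan chain for λ = 5 of length 3:
v_1 = (-2, -2, 1)ᵀ
v_2 = (-5, -5, 3)ᵀ
v_3 = (1, 0, 0)ᵀ

Let N = A − (5)·I. We want v_3 with N^3 v_3 = 0 but N^2 v_3 ≠ 0; then v_{j-1} := N · v_j for j = 3, …, 2.

Pick v_3 = (1, 0, 0)ᵀ.
Then v_2 = N · v_3 = (-5, -5, 3)ᵀ.
Then v_1 = N · v_2 = (-2, -2, 1)ᵀ.

Sanity check: (A − (5)·I) v_1 = (0, 0, 0)ᵀ = 0. ✓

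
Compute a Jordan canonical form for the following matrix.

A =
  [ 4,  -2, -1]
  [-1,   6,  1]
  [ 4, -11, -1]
J_3(3)

The characteristic polynomial is
  det(x·I − A) = x^3 - 9*x^2 + 27*x - 27 = (x - 3)^3

Eigenvalues and multiplicities (the geometric multiplicity of λ is n − rank(A − λI), which equals the number of Jordan blocks for λ):
  λ = 3: algebraic multiplicity = 3, geometric multiplicity = 1

Determining the block sizes for each eigenvalue:
  λ = 3: one block (gm = 1), so the single block has size am = 3 → block sizes [3]

Assembling the blocks gives a Jordan form
J =
  [3, 1, 0]
  [0, 3, 1]
  [0, 0, 3]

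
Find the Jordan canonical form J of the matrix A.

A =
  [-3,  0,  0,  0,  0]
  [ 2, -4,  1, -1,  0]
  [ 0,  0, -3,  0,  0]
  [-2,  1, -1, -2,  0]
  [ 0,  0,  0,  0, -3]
J_2(-3) ⊕ J_1(-3) ⊕ J_1(-3) ⊕ J_1(-3)

The characteristic polynomial is
  det(x·I − A) = x^5 + 15*x^4 + 90*x^3 + 270*x^2 + 405*x + 243 = (x + 3)^5

Eigenvalues and multiplicities (the geometric multiplicity of λ is n − rank(A − λI), which equals the number of Jordan blocks for λ):
  λ = -3: algebraic multiplicity = 5, geometric multiplicity = 4

Determining the block sizes for each eigenvalue:
  λ = -3: 4 blocks summing to 5 forces exactly one block of size 2 and the rest size 1 → block sizes [2, 1, 1, 1]

Assembling the blocks gives a Jordan form
J =
  [-3,  1,  0,  0,  0]
  [ 0, -3,  0,  0,  0]
  [ 0,  0, -3,  0,  0]
  [ 0,  0,  0, -3,  0]
  [ 0,  0,  0,  0, -3]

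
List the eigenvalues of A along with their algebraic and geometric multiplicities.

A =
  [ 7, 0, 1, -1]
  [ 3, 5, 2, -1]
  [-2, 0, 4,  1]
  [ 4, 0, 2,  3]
λ = 4: alg = 1, geom = 1; λ = 5: alg = 3, geom = 2

Step 1 — factor the characteristic polynomial to read off the algebraic multiplicities:
  χ_A(x) = (x - 5)^3*(x - 4)

Step 2 — compute geometric multiplicities via the rank-nullity identity g(λ) = n − rank(A − λI):
  rank(A − (4)·I) = 3, so dim ker(A − (4)·I) = n − 3 = 1
  rank(A − (5)·I) = 2, so dim ker(A − (5)·I) = n − 2 = 2

Summary:
  λ = 4: algebraic multiplicity = 1, geometric multiplicity = 1
  λ = 5: algebraic multiplicity = 3, geometric multiplicity = 2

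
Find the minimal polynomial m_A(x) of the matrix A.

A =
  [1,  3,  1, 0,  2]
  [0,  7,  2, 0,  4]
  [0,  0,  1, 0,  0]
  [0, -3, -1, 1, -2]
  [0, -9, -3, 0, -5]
x^2 - 2*x + 1

The characteristic polynomial is χ_A(x) = (x - 1)^5, so the eigenvalues are known. The minimal polynomial is
  m_A(x) = Π_λ (x − λ)^{k_λ}
where k_λ is the size of the *largest* Jordan block for λ (equivalently, the smallest k with (A − λI)^k v = 0 for every generalised eigenvector v of λ).

  λ = 1: largest Jordan block has size 2, contributing (x − 1)^2

So m_A(x) = (x - 1)^2 = x^2 - 2*x + 1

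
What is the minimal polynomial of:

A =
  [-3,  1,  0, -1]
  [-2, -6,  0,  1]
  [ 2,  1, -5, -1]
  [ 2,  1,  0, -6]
x^2 + 10*x + 25

The characteristic polynomial is χ_A(x) = (x + 5)^4, so the eigenvalues are known. The minimal polynomial is
  m_A(x) = Π_λ (x − λ)^{k_λ}
where k_λ is the size of the *largest* Jordan block for λ (equivalently, the smallest k with (A − λI)^k v = 0 for every generalised eigenvector v of λ).

  λ = -5: largest Jordan block has size 2, contributing (x + 5)^2

So m_A(x) = (x + 5)^2 = x^2 + 10*x + 25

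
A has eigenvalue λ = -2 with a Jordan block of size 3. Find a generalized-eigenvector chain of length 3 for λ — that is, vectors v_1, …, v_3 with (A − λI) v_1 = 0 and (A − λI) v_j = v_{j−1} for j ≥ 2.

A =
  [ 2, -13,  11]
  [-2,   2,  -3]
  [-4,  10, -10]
A Jordan chain for λ = -2 of length 3:
v_1 = (-2, -4, -4)ᵀ
v_2 = (4, -2, -4)ᵀ
v_3 = (1, 0, 0)ᵀ

Let N = A − (-2)·I. We want v_3 with N^3 v_3 = 0 but N^2 v_3 ≠ 0; then v_{j-1} := N · v_j for j = 3, …, 2.

Pick v_3 = (1, 0, 0)ᵀ.
Then v_2 = N · v_3 = (4, -2, -4)ᵀ.
Then v_1 = N · v_2 = (-2, -4, -4)ᵀ.

Sanity check: (A − (-2)·I) v_1 = (0, 0, 0)ᵀ = 0. ✓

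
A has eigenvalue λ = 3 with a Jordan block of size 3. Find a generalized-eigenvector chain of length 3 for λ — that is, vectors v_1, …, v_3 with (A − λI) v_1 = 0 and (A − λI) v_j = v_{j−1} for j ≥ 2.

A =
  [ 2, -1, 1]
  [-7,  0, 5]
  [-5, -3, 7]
A Jordan chain for λ = 3 of length 3:
v_1 = (3, 3, 6)ᵀ
v_2 = (-1, -7, -5)ᵀ
v_3 = (1, 0, 0)ᵀ

Let N = A − (3)·I. We want v_3 with N^3 v_3 = 0 but N^2 v_3 ≠ 0; then v_{j-1} := N · v_j for j = 3, …, 2.

Pick v_3 = (1, 0, 0)ᵀ.
Then v_2 = N · v_3 = (-1, -7, -5)ᵀ.
Then v_1 = N · v_2 = (3, 3, 6)ᵀ.

Sanity check: (A − (3)·I) v_1 = (0, 0, 0)ᵀ = 0. ✓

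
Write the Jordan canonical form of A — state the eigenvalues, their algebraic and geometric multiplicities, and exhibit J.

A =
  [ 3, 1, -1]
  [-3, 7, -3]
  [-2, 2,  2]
J_2(4) ⊕ J_1(4)

The characteristic polynomial is
  det(x·I − A) = x^3 - 12*x^2 + 48*x - 64 = (x - 4)^3

Eigenvalues and multiplicities (the geometric multiplicity of λ is n − rank(A − λI), which equals the number of Jordan blocks for λ):
  λ = 4: algebraic multiplicity = 3, geometric multiplicity = 2

Determining the block sizes for each eigenvalue:
  λ = 4: 2 blocks summing to 3 forces exactly one block of size 2 and the rest size 1 → block sizes [2, 1]

Assembling the blocks gives a Jordan form
J =
  [4, 1, 0]
  [0, 4, 0]
  [0, 0, 4]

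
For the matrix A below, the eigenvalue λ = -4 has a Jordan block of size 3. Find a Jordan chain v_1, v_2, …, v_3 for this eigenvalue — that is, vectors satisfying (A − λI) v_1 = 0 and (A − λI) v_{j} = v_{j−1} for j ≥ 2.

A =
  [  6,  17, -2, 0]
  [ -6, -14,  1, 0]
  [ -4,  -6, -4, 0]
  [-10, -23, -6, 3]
A Jordan chain for λ = -4 of length 3:
v_1 = (6, -4, -4, -8)ᵀ
v_2 = (10, -6, -4, -10)ᵀ
v_3 = (1, 0, 0, 0)ᵀ

Let N = A − (-4)·I. We want v_3 with N^3 v_3 = 0 but N^2 v_3 ≠ 0; then v_{j-1} := N · v_j for j = 3, …, 2.

Pick v_3 = (1, 0, 0, 0)ᵀ.
Then v_2 = N · v_3 = (10, -6, -4, -10)ᵀ.
Then v_1 = N · v_2 = (6, -4, -4, -8)ᵀ.

Sanity check: (A − (-4)·I) v_1 = (0, 0, 0, 0)ᵀ = 0. ✓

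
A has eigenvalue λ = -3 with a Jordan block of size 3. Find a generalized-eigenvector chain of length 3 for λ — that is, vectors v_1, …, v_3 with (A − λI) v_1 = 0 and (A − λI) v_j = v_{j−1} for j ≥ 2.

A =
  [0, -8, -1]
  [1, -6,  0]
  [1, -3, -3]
A Jordan chain for λ = -3 of length 3:
v_1 = (3, 1, 1)ᵀ
v_2 = (-8, -3, -3)ᵀ
v_3 = (0, 1, 0)ᵀ

Let N = A − (-3)·I. We want v_3 with N^3 v_3 = 0 but N^2 v_3 ≠ 0; then v_{j-1} := N · v_j for j = 3, …, 2.

Pick v_3 = (0, 1, 0)ᵀ.
Then v_2 = N · v_3 = (-8, -3, -3)ᵀ.
Then v_1 = N · v_2 = (3, 1, 1)ᵀ.

Sanity check: (A − (-3)·I) v_1 = (0, 0, 0)ᵀ = 0. ✓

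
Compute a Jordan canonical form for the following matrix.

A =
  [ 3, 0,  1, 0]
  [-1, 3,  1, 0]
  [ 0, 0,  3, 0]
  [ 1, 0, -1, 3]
J_3(3) ⊕ J_1(3)

The characteristic polynomial is
  det(x·I − A) = x^4 - 12*x^3 + 54*x^2 - 108*x + 81 = (x - 3)^4

Eigenvalues and multiplicities (the geometric multiplicity of λ is n − rank(A − λI), which equals the number of Jordan blocks for λ):
  λ = 3: algebraic multiplicity = 4, geometric multiplicity = 2

Determining the block sizes for each eigenvalue:
  λ = 3: with am = 4 and gm = 2, the partition is not yet determined (e.g. several partitions of 4 into 2 parts exist). Let N = A − (3)·I. Computing rank(N^1) = 2, rank(N^2) = 1, rank(N^3) = 0; the number of blocks of size ≥ j is rank(N^{j−1}) − rank(N^j), giving [2, 1, 1]. So we have 1 block(s) of size 3, 1 block(s) of size 1 → block sizes [3, 1]

Assembling the blocks gives a Jordan form
J =
  [3, 1, 0, 0]
  [0, 3, 1, 0]
  [0, 0, 3, 0]
  [0, 0, 0, 3]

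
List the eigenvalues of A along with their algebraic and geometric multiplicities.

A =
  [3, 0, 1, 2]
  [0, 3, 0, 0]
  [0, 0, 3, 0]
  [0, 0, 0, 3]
λ = 3: alg = 4, geom = 3

Step 1 — factor the characteristic polynomial to read off the algebraic multiplicities:
  χ_A(x) = (x - 3)^4

Step 2 — compute geometric multiplicities via the rank-nullity identity g(λ) = n − rank(A − λI):
  rank(A − (3)·I) = 1, so dim ker(A − (3)·I) = n − 1 = 3

Summary:
  λ = 3: algebraic multiplicity = 4, geometric multiplicity = 3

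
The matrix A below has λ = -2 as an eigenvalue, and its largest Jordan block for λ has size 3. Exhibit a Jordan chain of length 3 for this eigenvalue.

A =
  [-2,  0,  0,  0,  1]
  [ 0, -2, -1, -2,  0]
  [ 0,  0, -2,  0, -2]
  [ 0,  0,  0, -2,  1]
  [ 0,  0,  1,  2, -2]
A Jordan chain for λ = -2 of length 3:
v_1 = (1, 0, -2, 1, 0)ᵀ
v_2 = (0, -1, 0, 0, 1)ᵀ
v_3 = (0, 0, 1, 0, 0)ᵀ

Let N = A − (-2)·I. We want v_3 with N^3 v_3 = 0 but N^2 v_3 ≠ 0; then v_{j-1} := N · v_j for j = 3, …, 2.

Pick v_3 = (0, 0, 1, 0, 0)ᵀ.
Then v_2 = N · v_3 = (0, -1, 0, 0, 1)ᵀ.
Then v_1 = N · v_2 = (1, 0, -2, 1, 0)ᵀ.

Sanity check: (A − (-2)·I) v_1 = (0, 0, 0, 0, 0)ᵀ = 0. ✓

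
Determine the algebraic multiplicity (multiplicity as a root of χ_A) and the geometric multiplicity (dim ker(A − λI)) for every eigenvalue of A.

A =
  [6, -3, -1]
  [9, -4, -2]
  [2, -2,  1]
λ = 1: alg = 3, geom = 1

Step 1 — factor the characteristic polynomial to read off the algebraic multiplicities:
  χ_A(x) = (x - 1)^3

Step 2 — compute geometric multiplicities via the rank-nullity identity g(λ) = n − rank(A − λI):
  rank(A − (1)·I) = 2, so dim ker(A − (1)·I) = n − 2 = 1

Summary:
  λ = 1: algebraic multiplicity = 3, geometric multiplicity = 1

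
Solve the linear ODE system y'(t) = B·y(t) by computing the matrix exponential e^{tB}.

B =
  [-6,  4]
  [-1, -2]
e^{tB} =
  [-2*t*exp(-4*t) + exp(-4*t), 4*t*exp(-4*t)]
  [-t*exp(-4*t), 2*t*exp(-4*t) + exp(-4*t)]

Strategy: write B = P · J · P⁻¹ where J is a Jordan canonical form, so e^{tB} = P · e^{tJ} · P⁻¹, and e^{tJ} can be computed block-by-block.

B has Jordan form
J =
  [-4,  1]
  [ 0, -4]
(up to reordering of blocks).

Per-block formulas:
  For a 2×2 Jordan block J_2(-4): exp(t · J_2(-4)) = e^(-4t)·(I + t·N), where N is the 2×2 nilpotent shift.

After assembling e^{tJ} and conjugating by P, we get:

e^{tB} =
  [-2*t*exp(-4*t) + exp(-4*t), 4*t*exp(-4*t)]
  [-t*exp(-4*t), 2*t*exp(-4*t) + exp(-4*t)]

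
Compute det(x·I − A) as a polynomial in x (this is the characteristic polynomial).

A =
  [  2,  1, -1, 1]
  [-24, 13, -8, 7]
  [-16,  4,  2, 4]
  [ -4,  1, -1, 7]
x^4 - 24*x^3 + 216*x^2 - 864*x + 1296

Expanding det(x·I − A) (e.g. by cofactor expansion or by noting that A is similar to its Jordan form J, which has the same characteristic polynomial as A) gives
  χ_A(x) = x^4 - 24*x^3 + 216*x^2 - 864*x + 1296
which factors as (x - 6)^4. The eigenvalues (with algebraic multiplicities) are λ = 6 with multiplicity 4.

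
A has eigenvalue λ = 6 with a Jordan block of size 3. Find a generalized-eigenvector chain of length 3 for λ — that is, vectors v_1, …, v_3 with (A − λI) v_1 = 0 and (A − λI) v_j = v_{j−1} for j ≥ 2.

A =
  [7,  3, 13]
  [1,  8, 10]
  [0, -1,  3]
A Jordan chain for λ = 6 of length 3:
v_1 = (4, 3, -1)ᵀ
v_2 = (1, 1, 0)ᵀ
v_3 = (1, 0, 0)ᵀ

Let N = A − (6)·I. We want v_3 with N^3 v_3 = 0 but N^2 v_3 ≠ 0; then v_{j-1} := N · v_j for j = 3, …, 2.

Pick v_3 = (1, 0, 0)ᵀ.
Then v_2 = N · v_3 = (1, 1, 0)ᵀ.
Then v_1 = N · v_2 = (4, 3, -1)ᵀ.

Sanity check: (A − (6)·I) v_1 = (0, 0, 0)ᵀ = 0. ✓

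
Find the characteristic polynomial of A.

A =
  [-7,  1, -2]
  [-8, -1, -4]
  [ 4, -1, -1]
x^3 + 9*x^2 + 27*x + 27

Expanding det(x·I − A) (e.g. by cofactor expansion or by noting that A is similar to its Jordan form J, which has the same characteristic polynomial as A) gives
  χ_A(x) = x^3 + 9*x^2 + 27*x + 27
which factors as (x + 3)^3. The eigenvalues (with algebraic multiplicities) are λ = -3 with multiplicity 3.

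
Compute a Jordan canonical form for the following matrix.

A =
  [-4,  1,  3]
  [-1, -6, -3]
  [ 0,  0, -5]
J_2(-5) ⊕ J_1(-5)

The characteristic polynomial is
  det(x·I − A) = x^3 + 15*x^2 + 75*x + 125 = (x + 5)^3

Eigenvalues and multiplicities (the geometric multiplicity of λ is n − rank(A − λI), which equals the number of Jordan blocks for λ):
  λ = -5: algebraic multiplicity = 3, geometric multiplicity = 2

Determining the block sizes for each eigenvalue:
  λ = -5: 2 blocks summing to 3 forces exactly one block of size 2 and the rest size 1 → block sizes [2, 1]

Assembling the blocks gives a Jordan form
J =
  [-5,  1,  0]
  [ 0, -5,  0]
  [ 0,  0, -5]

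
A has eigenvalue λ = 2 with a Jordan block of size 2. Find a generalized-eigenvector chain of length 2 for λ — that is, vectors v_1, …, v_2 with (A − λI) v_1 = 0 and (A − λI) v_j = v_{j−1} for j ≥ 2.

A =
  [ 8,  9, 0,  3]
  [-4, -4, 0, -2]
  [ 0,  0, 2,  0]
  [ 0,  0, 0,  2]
A Jordan chain for λ = 2 of length 2:
v_1 = (6, -4, 0, 0)ᵀ
v_2 = (1, 0, 0, 0)ᵀ

Let N = A − (2)·I. We want v_2 with N^2 v_2 = 0 but N^1 v_2 ≠ 0; then v_{j-1} := N · v_j for j = 2, …, 2.

Pick v_2 = (1, 0, 0, 0)ᵀ.
Then v_1 = N · v_2 = (6, -4, 0, 0)ᵀ.

Sanity check: (A − (2)·I) v_1 = (0, 0, 0, 0)ᵀ = 0. ✓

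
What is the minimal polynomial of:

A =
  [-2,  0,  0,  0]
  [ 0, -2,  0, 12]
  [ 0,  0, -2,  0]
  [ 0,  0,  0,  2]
x^2 - 4

The characteristic polynomial is χ_A(x) = (x - 2)*(x + 2)^3, so the eigenvalues are known. The minimal polynomial is
  m_A(x) = Π_λ (x − λ)^{k_λ}
where k_λ is the size of the *largest* Jordan block for λ (equivalently, the smallest k with (A − λI)^k v = 0 for every generalised eigenvector v of λ).

  λ = -2: largest Jordan block has size 1, contributing (x + 2)
  λ = 2: largest Jordan block has size 1, contributing (x − 2)

So m_A(x) = (x - 2)*(x + 2) = x^2 - 4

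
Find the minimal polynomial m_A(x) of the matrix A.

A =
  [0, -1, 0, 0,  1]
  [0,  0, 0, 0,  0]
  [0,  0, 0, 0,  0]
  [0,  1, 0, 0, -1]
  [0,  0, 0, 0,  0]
x^2

The characteristic polynomial is χ_A(x) = x^5, so the eigenvalues are known. The minimal polynomial is
  m_A(x) = Π_λ (x − λ)^{k_λ}
where k_λ is the size of the *largest* Jordan block for λ (equivalently, the smallest k with (A − λI)^k v = 0 for every generalised eigenvector v of λ).

  λ = 0: largest Jordan block has size 2, contributing (x − 0)^2

So m_A(x) = x^2 = x^2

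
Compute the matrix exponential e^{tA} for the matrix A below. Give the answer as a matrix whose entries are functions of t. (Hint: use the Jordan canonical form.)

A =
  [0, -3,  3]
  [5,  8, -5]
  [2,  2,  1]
e^{tA} =
  [-3*t*exp(3*t) + exp(3*t), -3*t*exp(3*t), 3*t*exp(3*t)]
  [5*t*exp(3*t), 5*t*exp(3*t) + exp(3*t), -5*t*exp(3*t)]
  [2*t*exp(3*t), 2*t*exp(3*t), -2*t*exp(3*t) + exp(3*t)]

Strategy: write A = P · J · P⁻¹ where J is a Jordan canonical form, so e^{tA} = P · e^{tJ} · P⁻¹, and e^{tJ} can be computed block-by-block.

A has Jordan form
J =
  [3, 1, 0]
  [0, 3, 0]
  [0, 0, 3]
(up to reordering of blocks).

Per-block formulas:
  For a 1×1 block at λ = 3: exp(t · [3]) = [e^(3t)].
  For a 2×2 Jordan block J_2(3): exp(t · J_2(3)) = e^(3t)·(I + t·N), where N is the 2×2 nilpotent shift.

After assembling e^{tJ} and conjugating by P, we get:

e^{tA} =
  [-3*t*exp(3*t) + exp(3*t), -3*t*exp(3*t), 3*t*exp(3*t)]
  [5*t*exp(3*t), 5*t*exp(3*t) + exp(3*t), -5*t*exp(3*t)]
  [2*t*exp(3*t), 2*t*exp(3*t), -2*t*exp(3*t) + exp(3*t)]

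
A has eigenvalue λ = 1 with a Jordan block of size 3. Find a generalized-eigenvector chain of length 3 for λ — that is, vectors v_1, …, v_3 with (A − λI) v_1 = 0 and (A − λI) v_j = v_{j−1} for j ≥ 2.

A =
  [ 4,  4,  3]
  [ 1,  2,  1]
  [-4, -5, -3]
A Jordan chain for λ = 1 of length 3:
v_1 = (1, 0, -1)ᵀ
v_2 = (3, 1, -4)ᵀ
v_3 = (1, 0, 0)ᵀ

Let N = A − (1)·I. We want v_3 with N^3 v_3 = 0 but N^2 v_3 ≠ 0; then v_{j-1} := N · v_j for j = 3, …, 2.

Pick v_3 = (1, 0, 0)ᵀ.
Then v_2 = N · v_3 = (3, 1, -4)ᵀ.
Then v_1 = N · v_2 = (1, 0, -1)ᵀ.

Sanity check: (A − (1)·I) v_1 = (0, 0, 0)ᵀ = 0. ✓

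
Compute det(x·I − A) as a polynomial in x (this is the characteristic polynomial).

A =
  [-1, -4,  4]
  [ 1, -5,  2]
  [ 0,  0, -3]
x^3 + 9*x^2 + 27*x + 27

Expanding det(x·I − A) (e.g. by cofactor expansion or by noting that A is similar to its Jordan form J, which has the same characteristic polynomial as A) gives
  χ_A(x) = x^3 + 9*x^2 + 27*x + 27
which factors as (x + 3)^3. The eigenvalues (with algebraic multiplicities) are λ = -3 with multiplicity 3.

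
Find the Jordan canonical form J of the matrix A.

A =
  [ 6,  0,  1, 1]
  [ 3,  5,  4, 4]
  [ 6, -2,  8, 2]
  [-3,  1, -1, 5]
J_3(6) ⊕ J_1(6)

The characteristic polynomial is
  det(x·I − A) = x^4 - 24*x^3 + 216*x^2 - 864*x + 1296 = (x - 6)^4

Eigenvalues and multiplicities (the geometric multiplicity of λ is n − rank(A − λI), which equals the number of Jordan blocks for λ):
  λ = 6: algebraic multiplicity = 4, geometric multiplicity = 2

Determining the block sizes for each eigenvalue:
  λ = 6: with am = 4 and gm = 2, the partition is not yet determined (e.g. several partitions of 4 into 2 parts exist). Let N = A − (6)·I. Computing rank(N^1) = 2, rank(N^2) = 1, rank(N^3) = 0; the number of blocks of size ≥ j is rank(N^{j−1}) − rank(N^j), giving [2, 1, 1]. So we have 1 block(s) of size 3, 1 block(s) of size 1 → block sizes [3, 1]

Assembling the blocks gives a Jordan form
J =
  [6, 1, 0, 0]
  [0, 6, 1, 0]
  [0, 0, 6, 0]
  [0, 0, 0, 6]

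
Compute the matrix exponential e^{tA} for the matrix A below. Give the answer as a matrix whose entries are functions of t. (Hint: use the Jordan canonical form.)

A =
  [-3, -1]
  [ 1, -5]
e^{tA} =
  [t*exp(-4*t) + exp(-4*t), -t*exp(-4*t)]
  [t*exp(-4*t), -t*exp(-4*t) + exp(-4*t)]

Strategy: write A = P · J · P⁻¹ where J is a Jordan canonical form, so e^{tA} = P · e^{tJ} · P⁻¹, and e^{tJ} can be computed block-by-block.

A has Jordan form
J =
  [-4,  1]
  [ 0, -4]
(up to reordering of blocks).

Per-block formulas:
  For a 2×2 Jordan block J_2(-4): exp(t · J_2(-4)) = e^(-4t)·(I + t·N), where N is the 2×2 nilpotent shift.

After assembling e^{tJ} and conjugating by P, we get:

e^{tA} =
  [t*exp(-4*t) + exp(-4*t), -t*exp(-4*t)]
  [t*exp(-4*t), -t*exp(-4*t) + exp(-4*t)]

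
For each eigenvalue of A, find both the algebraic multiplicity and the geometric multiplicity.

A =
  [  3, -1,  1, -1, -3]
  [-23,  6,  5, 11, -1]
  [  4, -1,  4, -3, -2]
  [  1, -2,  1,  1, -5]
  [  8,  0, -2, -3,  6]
λ = 4: alg = 5, geom = 2

Step 1 — factor the characteristic polynomial to read off the algebraic multiplicities:
  χ_A(x) = (x - 4)^5

Step 2 — compute geometric multiplicities via the rank-nullity identity g(λ) = n − rank(A − λI):
  rank(A − (4)·I) = 3, so dim ker(A − (4)·I) = n − 3 = 2

Summary:
  λ = 4: algebraic multiplicity = 5, geometric multiplicity = 2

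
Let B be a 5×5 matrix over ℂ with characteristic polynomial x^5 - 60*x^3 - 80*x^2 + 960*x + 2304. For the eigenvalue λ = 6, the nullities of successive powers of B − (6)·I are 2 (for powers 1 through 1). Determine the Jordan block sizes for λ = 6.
Block sizes for λ = 6: [1, 1]

From the dimensions of kernels of powers, the number of Jordan blocks of size at least j is d_j − d_{j−1} where d_j = dim ker(N^j) (with d_0 = 0). Computing the differences gives [2].
The number of blocks of size exactly k is (#blocks of size ≥ k) − (#blocks of size ≥ k + 1), so the partition is: 2 block(s) of size 1.
In nonincreasing order the block sizes are [1, 1].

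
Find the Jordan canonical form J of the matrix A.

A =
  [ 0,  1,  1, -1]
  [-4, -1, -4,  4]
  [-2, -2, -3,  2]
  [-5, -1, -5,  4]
J_2(-1) ⊕ J_1(-1) ⊕ J_1(3)

The characteristic polynomial is
  det(x·I − A) = x^4 - 6*x^2 - 8*x - 3 = (x - 3)*(x + 1)^3

Eigenvalues and multiplicities (the geometric multiplicity of λ is n − rank(A − λI), which equals the number of Jordan blocks for λ):
  λ = -1: algebraic multiplicity = 3, geometric multiplicity = 2
  λ = 3: algebraic multiplicity = 1, geometric multiplicity = 1

Determining the block sizes for each eigenvalue:
  λ = -1: 2 blocks summing to 3 forces exactly one block of size 2 and the rest size 1 → block sizes [2, 1]
  λ = 3: one block (gm = 1), so the single block has size am = 1 → block sizes [1]

Assembling the blocks gives a Jordan form
J =
  [-1,  1,  0, 0]
  [ 0, -1,  0, 0]
  [ 0,  0, -1, 0]
  [ 0,  0,  0, 3]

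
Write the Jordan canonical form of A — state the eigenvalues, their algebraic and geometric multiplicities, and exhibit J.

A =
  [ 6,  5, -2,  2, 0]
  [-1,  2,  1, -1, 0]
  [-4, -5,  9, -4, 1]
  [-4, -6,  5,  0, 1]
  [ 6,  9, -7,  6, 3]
J_3(4) ⊕ J_2(4)

The characteristic polynomial is
  det(x·I − A) = x^5 - 20*x^4 + 160*x^3 - 640*x^2 + 1280*x - 1024 = (x - 4)^5

Eigenvalues and multiplicities (the geometric multiplicity of λ is n − rank(A − λI), which equals the number of Jordan blocks for λ):
  λ = 4: algebraic multiplicity = 5, geometric multiplicity = 2

Determining the block sizes for each eigenvalue:
  λ = 4: with am = 5 and gm = 2, the partition is not yet determined (e.g. several partitions of 5 into 2 parts exist). Let N = A − (4)·I. Computing rank(N^1) = 3, rank(N^2) = 1, rank(N^3) = 0; the number of blocks of size ≥ j is rank(N^{j−1}) − rank(N^j), giving [2, 2, 1]. So we have 1 block(s) of size 3, 1 block(s) of size 2 → block sizes [3, 2]

Assembling the blocks gives a Jordan form
J =
  [4, 1, 0, 0, 0]
  [0, 4, 1, 0, 0]
  [0, 0, 4, 0, 0]
  [0, 0, 0, 4, 1]
  [0, 0, 0, 0, 4]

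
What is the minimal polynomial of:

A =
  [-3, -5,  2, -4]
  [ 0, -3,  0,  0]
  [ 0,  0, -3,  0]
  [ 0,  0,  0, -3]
x^2 + 6*x + 9

The characteristic polynomial is χ_A(x) = (x + 3)^4, so the eigenvalues are known. The minimal polynomial is
  m_A(x) = Π_λ (x − λ)^{k_λ}
where k_λ is the size of the *largest* Jordan block for λ (equivalently, the smallest k with (A − λI)^k v = 0 for every generalised eigenvector v of λ).

  λ = -3: largest Jordan block has size 2, contributing (x + 3)^2

So m_A(x) = (x + 3)^2 = x^2 + 6*x + 9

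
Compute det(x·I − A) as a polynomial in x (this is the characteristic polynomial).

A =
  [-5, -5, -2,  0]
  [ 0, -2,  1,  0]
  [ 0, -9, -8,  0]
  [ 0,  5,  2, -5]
x^4 + 20*x^3 + 150*x^2 + 500*x + 625

Expanding det(x·I − A) (e.g. by cofactor expansion or by noting that A is similar to its Jordan form J, which has the same characteristic polynomial as A) gives
  χ_A(x) = x^4 + 20*x^3 + 150*x^2 + 500*x + 625
which factors as (x + 5)^4. The eigenvalues (with algebraic multiplicities) are λ = -5 with multiplicity 4.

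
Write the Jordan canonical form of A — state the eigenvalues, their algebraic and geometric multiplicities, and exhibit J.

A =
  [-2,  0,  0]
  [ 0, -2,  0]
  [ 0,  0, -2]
J_1(-2) ⊕ J_1(-2) ⊕ J_1(-2)

The characteristic polynomial is
  det(x·I − A) = x^3 + 6*x^2 + 12*x + 8 = (x + 2)^3

Eigenvalues and multiplicities (the geometric multiplicity of λ is n − rank(A − λI), which equals the number of Jordan blocks for λ):
  λ = -2: algebraic multiplicity = 3, geometric multiplicity = 3

Determining the block sizes for each eigenvalue:
  λ = -2: gm = am = 3, so every block has size 1 → block sizes [1, 1, 1]

Assembling the blocks gives a Jordan form
J =
  [-2,  0,  0]
  [ 0, -2,  0]
  [ 0,  0, -2]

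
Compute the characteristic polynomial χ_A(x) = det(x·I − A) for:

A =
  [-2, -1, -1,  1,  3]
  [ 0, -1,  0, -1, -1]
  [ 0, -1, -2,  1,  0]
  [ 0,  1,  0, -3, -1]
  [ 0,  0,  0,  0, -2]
x^5 + 10*x^4 + 40*x^3 + 80*x^2 + 80*x + 32

Expanding det(x·I − A) (e.g. by cofactor expansion or by noting that A is similar to its Jordan form J, which has the same characteristic polynomial as A) gives
  χ_A(x) = x^5 + 10*x^4 + 40*x^3 + 80*x^2 + 80*x + 32
which factors as (x + 2)^5. The eigenvalues (with algebraic multiplicities) are λ = -2 with multiplicity 5.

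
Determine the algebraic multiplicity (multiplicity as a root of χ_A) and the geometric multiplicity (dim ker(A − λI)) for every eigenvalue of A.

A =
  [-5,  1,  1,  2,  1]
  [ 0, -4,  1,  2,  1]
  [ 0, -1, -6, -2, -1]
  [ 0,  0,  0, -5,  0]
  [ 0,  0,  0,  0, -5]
λ = -5: alg = 5, geom = 4

Step 1 — factor the characteristic polynomial to read off the algebraic multiplicities:
  χ_A(x) = (x + 5)^5

Step 2 — compute geometric multiplicities via the rank-nullity identity g(λ) = n − rank(A − λI):
  rank(A − (-5)·I) = 1, so dim ker(A − (-5)·I) = n − 1 = 4

Summary:
  λ = -5: algebraic multiplicity = 5, geometric multiplicity = 4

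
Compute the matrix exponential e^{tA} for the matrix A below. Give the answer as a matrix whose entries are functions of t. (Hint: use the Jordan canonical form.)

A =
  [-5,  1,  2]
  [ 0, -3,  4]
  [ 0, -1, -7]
e^{tA} =
  [exp(-5*t), t*exp(-5*t), 2*t*exp(-5*t)]
  [0, 2*t*exp(-5*t) + exp(-5*t), 4*t*exp(-5*t)]
  [0, -t*exp(-5*t), -2*t*exp(-5*t) + exp(-5*t)]

Strategy: write A = P · J · P⁻¹ where J is a Jordan canonical form, so e^{tA} = P · e^{tJ} · P⁻¹, and e^{tJ} can be computed block-by-block.

A has Jordan form
J =
  [-5,  1,  0]
  [ 0, -5,  0]
  [ 0,  0, -5]
(up to reordering of blocks).

Per-block formulas:
  For a 2×2 Jordan block J_2(-5): exp(t · J_2(-5)) = e^(-5t)·(I + t·N), where N is the 2×2 nilpotent shift.
  For a 1×1 block at λ = -5: exp(t · [-5]) = [e^(-5t)].

After assembling e^{tJ} and conjugating by P, we get:

e^{tA} =
  [exp(-5*t), t*exp(-5*t), 2*t*exp(-5*t)]
  [0, 2*t*exp(-5*t) + exp(-5*t), 4*t*exp(-5*t)]
  [0, -t*exp(-5*t), -2*t*exp(-5*t) + exp(-5*t)]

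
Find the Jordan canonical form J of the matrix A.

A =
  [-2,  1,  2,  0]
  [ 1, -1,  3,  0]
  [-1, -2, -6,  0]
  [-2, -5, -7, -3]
J_3(-3) ⊕ J_1(-3)

The characteristic polynomial is
  det(x·I − A) = x^4 + 12*x^3 + 54*x^2 + 108*x + 81 = (x + 3)^4

Eigenvalues and multiplicities (the geometric multiplicity of λ is n − rank(A − λI), which equals the number of Jordan blocks for λ):
  λ = -3: algebraic multiplicity = 4, geometric multiplicity = 2

Determining the block sizes for each eigenvalue:
  λ = -3: with am = 4 and gm = 2, the partition is not yet determined (e.g. several partitions of 4 into 2 parts exist). Let N = A − (-3)·I. Computing rank(N^1) = 2, rank(N^2) = 1, rank(N^3) = 0; the number of blocks of size ≥ j is rank(N^{j−1}) − rank(N^j), giving [2, 1, 1]. So we have 1 block(s) of size 3, 1 block(s) of size 1 → block sizes [3, 1]

Assembling the blocks gives a Jordan form
J =
  [-3,  1,  0,  0]
  [ 0, -3,  1,  0]
  [ 0,  0, -3,  0]
  [ 0,  0,  0, -3]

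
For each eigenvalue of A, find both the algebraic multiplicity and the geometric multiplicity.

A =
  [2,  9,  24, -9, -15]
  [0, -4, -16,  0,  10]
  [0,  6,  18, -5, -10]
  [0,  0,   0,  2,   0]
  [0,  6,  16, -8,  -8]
λ = 2: alg = 5, geom = 3

Step 1 — factor the characteristic polynomial to read off the algebraic multiplicities:
  χ_A(x) = (x - 2)^5

Step 2 — compute geometric multiplicities via the rank-nullity identity g(λ) = n − rank(A − λI):
  rank(A − (2)·I) = 2, so dim ker(A − (2)·I) = n − 2 = 3

Summary:
  λ = 2: algebraic multiplicity = 5, geometric multiplicity = 3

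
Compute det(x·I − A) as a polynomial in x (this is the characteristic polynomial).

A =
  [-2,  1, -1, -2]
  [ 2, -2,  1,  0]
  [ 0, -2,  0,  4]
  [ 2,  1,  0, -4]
x^4 + 8*x^3 + 24*x^2 + 32*x + 16

Expanding det(x·I − A) (e.g. by cofactor expansion or by noting that A is similar to its Jordan form J, which has the same characteristic polynomial as A) gives
  χ_A(x) = x^4 + 8*x^3 + 24*x^2 + 32*x + 16
which factors as (x + 2)^4. The eigenvalues (with algebraic multiplicities) are λ = -2 with multiplicity 4.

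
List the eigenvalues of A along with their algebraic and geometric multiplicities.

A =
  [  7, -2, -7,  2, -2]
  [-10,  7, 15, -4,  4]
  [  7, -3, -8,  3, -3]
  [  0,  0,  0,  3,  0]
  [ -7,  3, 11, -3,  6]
λ = 3: alg = 5, geom = 3

Step 1 — factor the characteristic polynomial to read off the algebraic multiplicities:
  χ_A(x) = (x - 3)^5

Step 2 — compute geometric multiplicities via the rank-nullity identity g(λ) = n − rank(A − λI):
  rank(A − (3)·I) = 2, so dim ker(A − (3)·I) = n − 2 = 3

Summary:
  λ = 3: algebraic multiplicity = 5, geometric multiplicity = 3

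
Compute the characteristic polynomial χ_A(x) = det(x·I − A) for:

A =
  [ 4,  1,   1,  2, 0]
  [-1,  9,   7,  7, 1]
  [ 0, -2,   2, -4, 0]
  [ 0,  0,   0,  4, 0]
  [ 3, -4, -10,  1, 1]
x^5 - 20*x^4 + 160*x^3 - 640*x^2 + 1280*x - 1024

Expanding det(x·I − A) (e.g. by cofactor expansion or by noting that A is similar to its Jordan form J, which has the same characteristic polynomial as A) gives
  χ_A(x) = x^5 - 20*x^4 + 160*x^3 - 640*x^2 + 1280*x - 1024
which factors as (x - 4)^5. The eigenvalues (with algebraic multiplicities) are λ = 4 with multiplicity 5.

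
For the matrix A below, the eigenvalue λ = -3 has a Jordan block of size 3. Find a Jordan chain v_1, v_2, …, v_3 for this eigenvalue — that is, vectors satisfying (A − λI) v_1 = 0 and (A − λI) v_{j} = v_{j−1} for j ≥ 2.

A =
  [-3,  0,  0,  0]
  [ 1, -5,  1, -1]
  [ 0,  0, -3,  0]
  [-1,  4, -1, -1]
A Jordan chain for λ = -3 of length 3:
v_1 = (0, -1, 0, 2)ᵀ
v_2 = (0, 1, 0, -1)ᵀ
v_3 = (1, 0, 0, 0)ᵀ

Let N = A − (-3)·I. We want v_3 with N^3 v_3 = 0 but N^2 v_3 ≠ 0; then v_{j-1} := N · v_j for j = 3, …, 2.

Pick v_3 = (1, 0, 0, 0)ᵀ.
Then v_2 = N · v_3 = (0, 1, 0, -1)ᵀ.
Then v_1 = N · v_2 = (0, -1, 0, 2)ᵀ.

Sanity check: (A − (-3)·I) v_1 = (0, 0, 0, 0)ᵀ = 0. ✓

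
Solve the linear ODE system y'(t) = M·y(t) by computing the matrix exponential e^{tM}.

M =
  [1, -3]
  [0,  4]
e^{tM} =
  [exp(t), -exp(4*t) + exp(t)]
  [0, exp(4*t)]

Strategy: write M = P · J · P⁻¹ where J is a Jordan canonical form, so e^{tM} = P · e^{tJ} · P⁻¹, and e^{tJ} can be computed block-by-block.

M has Jordan form
J =
  [1, 0]
  [0, 4]
(up to reordering of blocks).

Per-block formulas:
  For a 1×1 block at λ = 4: exp(t · [4]) = [e^(4t)].
  For a 1×1 block at λ = 1: exp(t · [1]) = [e^(1t)].

After assembling e^{tJ} and conjugating by P, we get:

e^{tM} =
  [exp(t), -exp(4*t) + exp(t)]
  [0, exp(4*t)]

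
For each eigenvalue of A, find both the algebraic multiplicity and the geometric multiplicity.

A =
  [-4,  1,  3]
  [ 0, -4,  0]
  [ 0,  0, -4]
λ = -4: alg = 3, geom = 2

Step 1 — factor the characteristic polynomial to read off the algebraic multiplicities:
  χ_A(x) = (x + 4)^3

Step 2 — compute geometric multiplicities via the rank-nullity identity g(λ) = n − rank(A − λI):
  rank(A − (-4)·I) = 1, so dim ker(A − (-4)·I) = n − 1 = 2

Summary:
  λ = -4: algebraic multiplicity = 3, geometric multiplicity = 2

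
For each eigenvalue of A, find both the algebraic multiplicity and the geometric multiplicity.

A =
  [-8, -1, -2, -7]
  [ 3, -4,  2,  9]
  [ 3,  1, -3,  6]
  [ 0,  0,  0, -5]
λ = -5: alg = 4, geom = 2

Step 1 — factor the characteristic polynomial to read off the algebraic multiplicities:
  χ_A(x) = (x + 5)^4

Step 2 — compute geometric multiplicities via the rank-nullity identity g(λ) = n − rank(A − λI):
  rank(A − (-5)·I) = 2, so dim ker(A − (-5)·I) = n − 2 = 2

Summary:
  λ = -5: algebraic multiplicity = 4, geometric multiplicity = 2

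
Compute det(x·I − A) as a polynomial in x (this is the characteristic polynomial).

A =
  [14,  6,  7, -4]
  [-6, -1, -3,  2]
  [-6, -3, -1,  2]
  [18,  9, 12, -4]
x^4 - 8*x^3 + 24*x^2 - 32*x + 16

Expanding det(x·I − A) (e.g. by cofactor expansion or by noting that A is similar to its Jordan form J, which has the same characteristic polynomial as A) gives
  χ_A(x) = x^4 - 8*x^3 + 24*x^2 - 32*x + 16
which factors as (x - 2)^4. The eigenvalues (with algebraic multiplicities) are λ = 2 with multiplicity 4.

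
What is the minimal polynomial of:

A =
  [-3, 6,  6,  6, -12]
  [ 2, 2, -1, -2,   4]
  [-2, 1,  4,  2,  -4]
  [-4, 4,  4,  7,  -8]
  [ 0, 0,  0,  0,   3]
x^3 - 7*x^2 + 15*x - 9

The characteristic polynomial is χ_A(x) = (x - 3)^4*(x - 1), so the eigenvalues are known. The minimal polynomial is
  m_A(x) = Π_λ (x − λ)^{k_λ}
where k_λ is the size of the *largest* Jordan block for λ (equivalently, the smallest k with (A − λI)^k v = 0 for every generalised eigenvector v of λ).

  λ = 1: largest Jordan block has size 1, contributing (x − 1)
  λ = 3: largest Jordan block has size 2, contributing (x − 3)^2

So m_A(x) = (x - 3)^2*(x - 1) = x^3 - 7*x^2 + 15*x - 9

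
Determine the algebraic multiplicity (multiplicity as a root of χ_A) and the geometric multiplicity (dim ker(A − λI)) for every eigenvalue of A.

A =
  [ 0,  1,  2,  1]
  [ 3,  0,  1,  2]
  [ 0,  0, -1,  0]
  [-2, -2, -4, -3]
λ = -1: alg = 4, geom = 2

Step 1 — factor the characteristic polynomial to read off the algebraic multiplicities:
  χ_A(x) = (x + 1)^4

Step 2 — compute geometric multiplicities via the rank-nullity identity g(λ) = n − rank(A − λI):
  rank(A − (-1)·I) = 2, so dim ker(A − (-1)·I) = n − 2 = 2

Summary:
  λ = -1: algebraic multiplicity = 4, geometric multiplicity = 2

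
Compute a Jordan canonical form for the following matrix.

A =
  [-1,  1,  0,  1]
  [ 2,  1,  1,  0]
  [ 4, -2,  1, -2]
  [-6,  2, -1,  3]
J_2(1) ⊕ J_2(1)

The characteristic polynomial is
  det(x·I − A) = x^4 - 4*x^3 + 6*x^2 - 4*x + 1 = (x - 1)^4

Eigenvalues and multiplicities (the geometric multiplicity of λ is n − rank(A − λI), which equals the number of Jordan blocks for λ):
  λ = 1: algebraic multiplicity = 4, geometric multiplicity = 2

Determining the block sizes for each eigenvalue:
  λ = 1: with am = 4 and gm = 2, the partition is not yet determined (e.g. several partitions of 4 into 2 parts exist). Let N = A − (1)·I. Computing rank(N^1) = 2, rank(N^2) = 0; the number of blocks of size ≥ j is rank(N^{j−1}) − rank(N^j), giving [2, 2]. So we have 2 block(s) of size 2 → block sizes [2, 2]

Assembling the blocks gives a Jordan form
J =
  [1, 1, 0, 0]
  [0, 1, 0, 0]
  [0, 0, 1, 1]
  [0, 0, 0, 1]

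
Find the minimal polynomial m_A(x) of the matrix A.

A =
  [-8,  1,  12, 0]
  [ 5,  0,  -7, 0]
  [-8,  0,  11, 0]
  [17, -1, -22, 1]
x^3 - 3*x^2 + 3*x - 1

The characteristic polynomial is χ_A(x) = (x - 1)^4, so the eigenvalues are known. The minimal polynomial is
  m_A(x) = Π_λ (x − λ)^{k_λ}
where k_λ is the size of the *largest* Jordan block for λ (equivalently, the smallest k with (A − λI)^k v = 0 for every generalised eigenvector v of λ).

  λ = 1: largest Jordan block has size 3, contributing (x − 1)^3

So m_A(x) = (x - 1)^3 = x^3 - 3*x^2 + 3*x - 1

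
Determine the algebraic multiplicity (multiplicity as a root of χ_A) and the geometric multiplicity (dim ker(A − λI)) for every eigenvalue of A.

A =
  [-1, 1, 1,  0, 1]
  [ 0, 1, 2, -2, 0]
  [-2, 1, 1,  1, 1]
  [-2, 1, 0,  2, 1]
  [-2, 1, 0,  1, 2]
λ = 1: alg = 5, geom = 3

Step 1 — factor the characteristic polynomial to read off the algebraic multiplicities:
  χ_A(x) = (x - 1)^5

Step 2 — compute geometric multiplicities via the rank-nullity identity g(λ) = n − rank(A − λI):
  rank(A − (1)·I) = 2, so dim ker(A − (1)·I) = n − 2 = 3

Summary:
  λ = 1: algebraic multiplicity = 5, geometric multiplicity = 3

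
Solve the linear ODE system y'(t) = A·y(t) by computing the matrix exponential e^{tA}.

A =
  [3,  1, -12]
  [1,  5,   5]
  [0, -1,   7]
e^{tA} =
  [5*t^2*exp(5*t)/2 - 2*t*exp(5*t) + exp(5*t), 5*t^2*exp(5*t) + t*exp(5*t), 5*t^2*exp(5*t)/2 - 12*t*exp(5*t)]
  [-t^2*exp(5*t) + t*exp(5*t), -2*t^2*exp(5*t) + exp(5*t), -t^2*exp(5*t) + 5*t*exp(5*t)]
  [-t^2*exp(5*t)/2, -t^2*exp(5*t) - t*exp(5*t), -t^2*exp(5*t)/2 + 2*t*exp(5*t) + exp(5*t)]

Strategy: write A = P · J · P⁻¹ where J is a Jordan canonical form, so e^{tA} = P · e^{tJ} · P⁻¹, and e^{tJ} can be computed block-by-block.

A has Jordan form
J =
  [5, 1, 0]
  [0, 5, 1]
  [0, 0, 5]
(up to reordering of blocks).

Per-block formulas:
  For a 3×3 Jordan block J_3(5): exp(t · J_3(5)) = e^(5t)·(I + t·N + (t^2/2)·N^2), where N is the 3×3 nilpotent shift.

After assembling e^{tJ} and conjugating by P, we get:

e^{tA} =
  [5*t^2*exp(5*t)/2 - 2*t*exp(5*t) + exp(5*t), 5*t^2*exp(5*t) + t*exp(5*t), 5*t^2*exp(5*t)/2 - 12*t*exp(5*t)]
  [-t^2*exp(5*t) + t*exp(5*t), -2*t^2*exp(5*t) + exp(5*t), -t^2*exp(5*t) + 5*t*exp(5*t)]
  [-t^2*exp(5*t)/2, -t^2*exp(5*t) - t*exp(5*t), -t^2*exp(5*t)/2 + 2*t*exp(5*t) + exp(5*t)]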